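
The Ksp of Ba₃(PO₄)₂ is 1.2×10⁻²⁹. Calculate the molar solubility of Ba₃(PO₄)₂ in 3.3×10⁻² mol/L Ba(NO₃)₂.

Ba₃(PO₄)₂(s) ⇌ 3 Ba²⁺(aq) + 2 PO₄³⁻(aq)
The solution already contains Ba²⁺ at 3.3×10⁻² mol/L. Let s be the molar solubility of Ba₃(PO₄)₂.
[Ba²⁺] ≈ 3.3×10⁻² mol/L (common ion dominates); [PO₄³⁻] = 2s.
Ksp = [Ba²⁺]^3[PO₄³⁻]^2 = (3.3×10⁻²)^3(2s)^2
(2s)^2 = 1.2×10⁻²⁹ / (3.3×10⁻²)^3 = 3.3×10⁻²⁵
s = 2.9×10⁻¹³ mol/L

2.9×10⁻¹³ M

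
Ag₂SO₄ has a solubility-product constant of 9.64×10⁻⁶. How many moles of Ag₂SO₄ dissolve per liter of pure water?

1.34×10⁻² M

Ag₂SO₄(s) ⇌ 2 Ag⁺(aq) + SO₄²⁻(aq)
With molar solubility s: [Ag⁺] = 2s, [SO₄²⁻] = s.
Ksp = [Ag⁺]^2[SO₄²⁻] = (2s)^2 · s = 4s^3
4s^3 = 9.64×10⁻⁶  ⇒  s^3 = 2.41×10⁻⁶
s = (2.41×10⁻⁶)^(1/3) = 1.34×10⁻² mol L⁻¹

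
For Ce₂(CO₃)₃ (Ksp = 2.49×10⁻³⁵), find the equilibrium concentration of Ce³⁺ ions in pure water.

9.41×10⁻⁸ M

Ce₂(CO₃)₃(s) ⇌ 2 Ce³⁺(aq) + 3 CO₃²⁻(aq)
With molar solubility s: [Ce³⁺] = 2s, [CO₃²⁻] = 3s.
Ksp = [Ce³⁺]^2[CO₃²⁻]^3 = (2s)^2 · (3s)^3 = 108s^5 = 2.49×10⁻³⁵
s = 4.70×10⁻⁸ mol/L
[Ce³⁺] = 2s = 9.41×10⁻⁸ mol/L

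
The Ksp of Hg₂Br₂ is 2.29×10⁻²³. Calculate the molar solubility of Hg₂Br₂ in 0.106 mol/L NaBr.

Hg₂Br₂(s) ⇌ Hg₂²⁺(aq) + 2 Br⁻(aq)
Let s be the solubility of Hg₂Br₂ here. The common ion gives [Br⁻] ≈ 0.106 mol/L, and [Hg₂²⁺] = s.
Ksp = [Hg₂²⁺][Br⁻]^2 = s(0.106)^2
s = 2.29×10⁻²³ / (0.106)^2 = 2.04×10⁻²¹
s = 2.04×10⁻²¹ mol/L

2.04×10⁻²¹ M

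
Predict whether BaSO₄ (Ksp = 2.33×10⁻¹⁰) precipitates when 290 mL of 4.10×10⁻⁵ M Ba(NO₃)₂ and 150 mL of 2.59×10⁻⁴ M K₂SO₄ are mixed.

Yes

After mixing, V = 290 mL + 150 mL = 440 mL.
[Ba²⁺] = (4.10×10⁻⁵)(290)/440 = 2.70×10⁻⁵ M
[SO₄²⁻] = (2.59×10⁻⁴)(150)/440 = 8.83×10⁻⁵ M
Q = [Ba²⁺][SO₄²⁻] = 2.39×10⁻⁹
Since Q (2.39×10⁻⁹) exceeds Ksp (2.33×10⁻¹⁰), BaSO₄ will precipitate.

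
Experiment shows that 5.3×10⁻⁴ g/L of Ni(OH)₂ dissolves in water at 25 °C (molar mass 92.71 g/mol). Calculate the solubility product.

Ksp = 7.5×10⁻¹⁶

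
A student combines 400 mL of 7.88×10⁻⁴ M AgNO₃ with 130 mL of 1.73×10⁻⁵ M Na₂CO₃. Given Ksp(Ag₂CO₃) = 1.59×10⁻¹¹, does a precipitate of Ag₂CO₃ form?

No

Total volume after mixing = 400 + 130 = 530 mL.
[Ag⁺] = (7.88×10⁻⁴)(400)/530 = 5.95×10⁻⁴ M
[CO₃²⁻] = (1.73×10⁻⁵)(130)/530 = 4.24×10⁻⁶ M
Q = [Ag⁺]^2[CO₃²⁻] = 1.50×10⁻¹²
Since Q (1.50×10⁻¹²) is less than Ksp (1.59×10⁻¹¹), no Ag₂CO₃ precipitates.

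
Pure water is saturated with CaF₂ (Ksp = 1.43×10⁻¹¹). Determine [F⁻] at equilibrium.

3.06×10⁻⁴ M

CaF₂(s) ⇌ Ca²⁺(aq) + 2 F⁻(aq)
Call the molar solubility s, so that [Ca²⁺] = s and [F⁻] = 2s.
Ksp = [Ca²⁺][F⁻]^2 = s · (2s)^2 = 4s^3 = 1.43×10⁻¹¹
s = 1.53×10⁻⁴ M
[F⁻] = 2s = 3.06×10⁻⁴ M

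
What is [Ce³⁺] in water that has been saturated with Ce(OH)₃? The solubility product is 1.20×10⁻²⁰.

4.59×10⁻⁶ M

Ce(OH)₃(s) ⇌ Ce³⁺(aq) + 3 OH⁻(aq)
For each mole of Ce(OH)₃ that dissolves per liter, [Ce³⁺] = s and [OH⁻] = 3s; let s denote this solubility.
Ksp = [Ce³⁺][OH⁻]^3 = s · (3s)^3 = 27s^4 = 1.20×10⁻²⁰
s = 4.59×10⁻⁶ mol L⁻¹
[Ce³⁺] = s = 4.59×10⁻⁶ mol L⁻¹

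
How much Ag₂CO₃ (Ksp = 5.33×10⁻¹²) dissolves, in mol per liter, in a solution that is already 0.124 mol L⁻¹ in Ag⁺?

3.47×10⁻¹⁰ M

Ag₂CO₃(s) ⇌ 2 Ag⁺(aq) + CO₃²⁻(aq)
Ag⁺ is already present at 0.124 mol L⁻¹. If s mol/L of Ag₂CO₃ dissolves, [CO₃²⁻] = s while [Ag⁺] ≈ 0.124 mol L⁻¹.
Ksp = [Ag⁺]^2[CO₃²⁻] = (0.124)^2s
s = 5.33×10⁻¹² / (0.124)^2 = 3.47×10⁻¹⁰
s = 3.47×10⁻¹⁰ mol L⁻¹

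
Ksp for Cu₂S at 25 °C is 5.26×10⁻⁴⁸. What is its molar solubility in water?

Cu₂S(s) ⇌ 2 Cu⁺(aq) + S²⁻(aq)
Let s be the molar solubility. Then [Cu⁺] = 2s and [S²⁻] = s.
Ksp = [Cu⁺]^2[S²⁻] = (2s)^2 · s = 4s^3
4s^3 = 5.26×10⁻⁴⁸  ⇒  s^3 = 1.32×10⁻⁴⁸
s = 1.10×10⁻¹⁶ M

1.10×10⁻¹⁶ M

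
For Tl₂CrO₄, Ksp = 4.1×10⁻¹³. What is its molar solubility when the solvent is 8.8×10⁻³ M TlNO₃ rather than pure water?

5.3×10⁻⁹ M

Tl₂CrO₄(s) ⇌ 2 Tl⁺(aq) + CrO₄²⁻(aq)
The solution already contains Tl⁺ at 8.8×10⁻³ M. Let s be the molar solubility of Tl₂CrO₄.
[Tl⁺] ≈ 8.8×10⁻³ M (common ion dominates); [CrO₄²⁻] = s.
Ksp = [Tl⁺]^2[CrO₄²⁻] = (8.8×10⁻³)^2s
s = 4.1×10⁻¹³ / (8.8×10⁻³)^2 = 5.3×10⁻⁹
s = 5.3×10⁻⁹ M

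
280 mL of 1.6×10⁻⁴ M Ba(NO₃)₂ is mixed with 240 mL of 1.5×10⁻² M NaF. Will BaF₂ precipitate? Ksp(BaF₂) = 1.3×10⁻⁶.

Total volume after mixing = 280 + 240 = 520 mL.
[Ba²⁺] = (1.6×10⁻⁴)(280)/520 = 8.6×10⁻⁵ M
[F⁻] = (1.5×10⁻²)(240)/520 = 6.9×10⁻³ M
Q = [Ba²⁺][F⁻]^2 = 4.1×10⁻⁹
Q = 4.1×10⁻⁹ < Ksp = 1.3×10⁻⁶, so the solution is unsaturated and no precipitate forms.

No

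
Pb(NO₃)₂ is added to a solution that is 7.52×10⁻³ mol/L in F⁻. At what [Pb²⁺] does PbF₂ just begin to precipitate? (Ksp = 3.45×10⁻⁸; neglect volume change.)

Each salt precipitates once Q = Ksp for that salt.
PbF₂(s) ⇌ Pb²⁺(aq) + 2 F⁻(aq)
Ksp = [Pb²⁺][F⁻]^2 = [Pb²⁺](7.52×10⁻³)^2
[Pb²⁺] = 3.45×10⁻⁸ / (7.52×10⁻³)^2 = 6.10×10⁻⁴
[Pb²⁺] = 6.10×10⁻⁴ mol/L

6.10×10⁻⁴ M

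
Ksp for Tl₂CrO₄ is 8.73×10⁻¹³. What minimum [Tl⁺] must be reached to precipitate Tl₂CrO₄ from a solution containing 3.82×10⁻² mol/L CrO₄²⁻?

4.78×10⁻⁶ M

Precipitation begins when Q = Ksp.
Tl₂CrO₄(s) ⇌ 2 Tl⁺(aq) + CrO₄²⁻(aq)
Ksp = [Tl⁺]^2[CrO₄²⁻] = [Tl⁺]^2(3.82×10⁻²)
[Tl⁺]^2 = 8.73×10⁻¹³ / (3.82×10⁻²) = 2.29×10⁻¹¹
[Tl⁺] = 4.78×10⁻⁶ mol/L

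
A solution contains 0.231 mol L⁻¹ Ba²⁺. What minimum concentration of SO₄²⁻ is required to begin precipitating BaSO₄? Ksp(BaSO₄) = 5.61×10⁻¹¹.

2.43×10⁻¹⁰ M

Each salt precipitates once Q = Ksp for that salt.
BaSO₄(s) ⇌ Ba²⁺(aq) + SO₄²⁻(aq)
Ksp = [Ba²⁺][SO₄²⁻] = [SO₄²⁻](0.231)
[SO₄²⁻] = 5.61×10⁻¹¹ / (0.231) = 2.43×10⁻¹⁰
[SO₄²⁻] = 2.43×10⁻¹⁰ mol L⁻¹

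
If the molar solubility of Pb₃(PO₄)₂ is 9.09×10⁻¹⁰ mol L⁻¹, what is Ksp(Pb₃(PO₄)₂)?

Pb₃(PO₄)₂(s) ⇌ 3 Pb²⁺(aq) + 2 PO₄³⁻(aq)
With molar solubility s: [Pb²⁺] = 3s, [PO₄³⁻] = 2s.
Ksp = [Pb²⁺]^3[PO₄³⁻]^2 = (3s)^3 · (2s)^2 = 108s^5
Ksp = 108 × (9.09×10⁻¹⁰)^5 = 6.70×10⁻⁴⁴

Ksp = 6.70×10⁻⁴⁴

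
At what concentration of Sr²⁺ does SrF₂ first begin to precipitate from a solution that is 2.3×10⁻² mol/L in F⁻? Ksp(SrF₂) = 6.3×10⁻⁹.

1.2×10⁻⁵ M

Precipitation begins when Q = Ksp.
SrF₂(s) ⇌ Sr²⁺(aq) + 2 F⁻(aq)
Ksp = [Sr²⁺][F⁻]^2 = [Sr²⁺](2.3×10⁻²)^2
[Sr²⁺] = 6.3×10⁻⁹ / (2.3×10⁻²)^2 = 1.2×10⁻⁵
[Sr²⁺] = 1.2×10⁻⁵ mol/L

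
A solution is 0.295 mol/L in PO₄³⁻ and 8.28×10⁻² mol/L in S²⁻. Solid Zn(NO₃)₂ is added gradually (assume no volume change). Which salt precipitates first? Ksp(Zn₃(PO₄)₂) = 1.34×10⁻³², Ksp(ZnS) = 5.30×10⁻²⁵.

ZnS

The threshold for precipitation is Q = Ksp.
For Zn₃(PO₄)₂: [Zn²⁺] = (Ksp/[PO₄³⁻]^2)^(1/3) = 5.36×10⁻¹¹ mol/L
For ZnS: [Zn²⁺] = (Ksp/[S²⁻]) = 6.40×10⁻²⁴ mol/L
Since ZnS needs less Zn²⁺ to reach saturation, it precipitates first.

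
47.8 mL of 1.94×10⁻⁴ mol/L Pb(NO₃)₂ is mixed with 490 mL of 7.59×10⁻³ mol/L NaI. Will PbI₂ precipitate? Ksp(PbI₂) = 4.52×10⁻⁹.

No

Total volume after mixing = 47.8 + 490 = 537.8 mL.
[Pb²⁺] = (1.94×10⁻⁴)(47.8)/537.8 = 1.72×10⁻⁵ mol/L
[I⁻] = (7.59×10⁻³)(490)/537.8 = 6.92×10⁻³ mol/L
Q = [Pb²⁺][I⁻]^2 = 8.25×10⁻¹⁰
Q = 8.25×10⁻¹⁰ < Ksp = 4.52×10⁻⁹, so the solution is unsaturated and no precipitate forms.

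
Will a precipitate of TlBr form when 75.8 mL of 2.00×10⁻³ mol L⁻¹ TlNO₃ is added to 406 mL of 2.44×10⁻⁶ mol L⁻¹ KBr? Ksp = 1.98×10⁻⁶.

No

Total volume after mixing = 75.8 + 406 = 481.8 mL.
[Tl⁺] = (2.00×10⁻³)(75.8)/481.8 = 3.15×10⁻⁴ mol L⁻¹
[Br⁻] = (2.44×10⁻⁶)(406)/481.8 = 2.06×10⁻⁶ mol L⁻¹
Q = [Tl⁺][Br⁻] = 6.47×10⁻¹⁰
Since Q (6.47×10⁻¹⁰) is less than Ksp (1.98×10⁻⁶), no TlBr precipitates.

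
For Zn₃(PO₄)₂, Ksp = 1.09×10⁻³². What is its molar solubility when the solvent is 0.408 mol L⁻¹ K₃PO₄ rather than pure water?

1.34×10⁻¹¹ M

Zn₃(PO₄)₂(s) ⇌ 3 Zn²⁺(aq) + 2 PO₄³⁻(aq)
With PO₄³⁻ already at 0.408 mol L⁻¹ and s small, take [PO₄³⁻] ≈ 0.408 mol L⁻¹ and [Zn²⁺] = 3s.
Ksp = [Zn²⁺]^3[PO₄³⁻]^2 = (3s)^3(0.408)^2
(3s)^3 = 1.09×10⁻³² / (0.408)^2 = 6.55×10⁻³²
s = 1.34×10⁻¹¹ mol L⁻¹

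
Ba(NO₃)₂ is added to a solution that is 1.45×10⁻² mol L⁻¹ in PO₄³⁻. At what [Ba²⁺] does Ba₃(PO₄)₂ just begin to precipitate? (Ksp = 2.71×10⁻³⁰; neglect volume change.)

2.34×10⁻⁹ M

A salt starts to precipitate once the ion product Q reaches its Ksp.
Ba₃(PO₄)₂(s) ⇌ 3 Ba²⁺(aq) + 2 PO₄³⁻(aq)
Ksp = [Ba²⁺]^3[PO₄³⁻]^2 = [Ba²⁺]^3(1.45×10⁻²)^2
[Ba²⁺]^3 = 2.71×10⁻³⁰ / (1.45×10⁻²)^2 = 1.29×10⁻²⁶
[Ba²⁺] = 2.34×10⁻⁹ mol L⁻¹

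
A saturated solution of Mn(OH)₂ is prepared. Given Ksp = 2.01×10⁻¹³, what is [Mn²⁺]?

3.69×10⁻⁵ M

Mn(OH)₂(s) ⇌ Mn²⁺(aq) + 2 OH⁻(aq)
With molar solubility s: [Mn²⁺] = s, [OH⁻] = 2s.
Ksp = [Mn²⁺][OH⁻]^2 = s · (2s)^2 = 4s^3 = 2.01×10⁻¹³
s = 3.69×10⁻⁵ mol/L
[Mn²⁺] = s = 3.69×10⁻⁵ mol/L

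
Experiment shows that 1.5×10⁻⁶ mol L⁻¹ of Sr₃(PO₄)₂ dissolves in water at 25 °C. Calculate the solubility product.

Ksp = 8.2×10⁻²⁸

Sr₃(PO₄)₂(s) ⇌ 3 Sr²⁺(aq) + 2 PO₄³⁻(aq)
For each mole of Sr₃(PO₄)₂ that dissolves per liter, [Sr²⁺] = 3s and [PO₄³⁻] = 2s; let s denote this solubility.
Ksp = [Sr²⁺]^3[PO₄³⁻]^2 = (3s)^3 · (2s)^2 = 108s^5
Ksp = 108 × (1.5×10⁻⁶)^5 = 8.2×10⁻²⁸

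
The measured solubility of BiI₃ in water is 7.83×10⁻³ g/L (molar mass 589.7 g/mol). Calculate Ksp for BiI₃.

Ksp = 8.39×10⁻¹⁹

Molar solubility s = (7.83×10⁻³ g/L) / (589.7 g/mol) = 1.3278×10⁻⁵ mol/L
BiI₃(s) ⇌ Bi³⁺(aq) + 3 I⁻(aq)
Call the molar solubility s, so that [Bi³⁺] = s and [I⁻] = 3s.
Ksp = [Bi³⁺][I⁻]^3 = s · (3s)^3 = 27s^4
Ksp = 27 × (1.3278×10⁻⁵)^4 = 8.39×10⁻¹⁹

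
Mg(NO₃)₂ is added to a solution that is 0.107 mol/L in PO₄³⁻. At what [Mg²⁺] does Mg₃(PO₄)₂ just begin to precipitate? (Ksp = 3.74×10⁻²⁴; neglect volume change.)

6.89×10⁻⁸ M

Precipitation begins when Q = Ksp.
Mg₃(PO₄)₂(s) ⇌ 3 Mg²⁺(aq) + 2 PO₄³⁻(aq)
Ksp = [Mg²⁺]^3[PO₄³⁻]^2 = [Mg²⁺]^3(0.107)^2
[Mg²⁺]^3 = 3.74×10⁻²⁴ / (0.107)^2 = 3.27×10⁻²²
[Mg²⁺] = 6.89×10⁻⁸ mol/L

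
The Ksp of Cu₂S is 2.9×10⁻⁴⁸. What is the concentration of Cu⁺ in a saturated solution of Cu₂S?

Cu₂S(s) ⇌ 2 Cu⁺(aq) + S²⁻(aq)
Call the molar solubility s, so that [Cu⁺] = 2s and [S²⁻] = s.
Ksp = [Cu⁺]^2[S²⁻] = (2s)^2 · s = 4s^3 = 2.9×10⁻⁴⁸
s = 9.0×10⁻¹⁷ mol/L
[Cu⁺] = 2s = 1.8×10⁻¹⁶ mol/L

1.8×10⁻¹⁶ M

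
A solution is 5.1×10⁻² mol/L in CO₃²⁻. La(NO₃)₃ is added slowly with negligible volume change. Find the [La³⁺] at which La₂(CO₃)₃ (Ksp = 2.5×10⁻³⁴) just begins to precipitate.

Each salt precipitates once Q = Ksp for that salt.
La₂(CO₃)₃(s) ⇌ 2 La³⁺(aq) + 3 CO₃²⁻(aq)
Ksp = [La³⁺]^2[CO₃²⁻]^3 = [La³⁺]^2(5.1×10⁻²)^3
[La³⁺]^2 = 2.5×10⁻³⁴ / (5.1×10⁻²)^3 = 1.9×10⁻³⁰
[La³⁺] = 1.4×10⁻¹⁵ mol/L

1.4×10⁻¹⁵ M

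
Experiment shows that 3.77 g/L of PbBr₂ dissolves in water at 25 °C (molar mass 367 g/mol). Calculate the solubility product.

Ksp = 4.34×10⁻⁶

Convert to molarity: s = 3.77 / 367 = 1.0272×10⁻² mol/L
PbBr₂(s) ⇌ Pb²⁺(aq) + 2 Br⁻(aq)
If s mol/L of PbBr₂ dissolves, [Pb²⁺] = s and [Br⁻] = 2s.
Ksp = [Pb²⁺][Br⁻]^2 = s · (2s)^2 = 4s^3
Ksp = 4 × (1.0272×10⁻²)^3 = 4.34×10⁻⁶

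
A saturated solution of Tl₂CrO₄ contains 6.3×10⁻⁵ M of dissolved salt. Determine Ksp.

Ksp = 1.0×10⁻¹²

Tl₂CrO₄(s) ⇌ 2 Tl⁺(aq) + CrO₄²⁻(aq)
For each mole of Tl₂CrO₄ that dissolves per liter, [Tl⁺] = 2s and [CrO₄²⁻] = s; let s denote this solubility.
Ksp = [Tl⁺]^2[CrO₄²⁻] = (2s)^2 · s = 4s^3
Ksp = 4 × (6.3×10⁻⁵)^3 = 1.0×10⁻¹²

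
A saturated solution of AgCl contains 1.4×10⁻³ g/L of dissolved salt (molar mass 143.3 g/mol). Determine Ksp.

Convert to molarity: s = 1.4×10⁻³ / 143.3 = 9.770×10⁻⁶ mol/L
AgCl(s) ⇌ Ag⁺(aq) + Cl⁻(aq)
With molar solubility s: [Ag⁺] = s, [Cl⁻] = s.
Ksp = [Ag⁺][Cl⁻] = s · s = s^2
Ksp = (9.770×10⁻⁶)^2 = 9.5×10⁻¹¹

Ksp = 9.5×10⁻¹¹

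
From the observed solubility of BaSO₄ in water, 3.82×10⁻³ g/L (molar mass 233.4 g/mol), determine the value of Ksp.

Convert to molarity: s = 3.82×10⁻³ / 233.4 = 1.6367×10⁻⁵ mol/L
BaSO₄(s) ⇌ Ba²⁺(aq) + SO₄²⁻(aq)
Let s be the molar solubility. Then [Ba²⁺] = s and [SO₄²⁻] = s.
Ksp = [Ba²⁺][SO₄²⁻] = s · s = s^2
Ksp = (1.6367×10⁻⁵)^2 = 2.68×10⁻¹⁰

Ksp = 2.68×10⁻¹⁰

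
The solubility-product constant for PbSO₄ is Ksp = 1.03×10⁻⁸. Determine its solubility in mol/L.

1.01×10⁻⁴ M

PbSO₄(s) ⇌ Pb²⁺(aq) + SO₄²⁻(aq)
For each mole of PbSO₄ that dissolves per liter, [Pb²⁺] = s and [SO₄²⁻] = s; let s denote this solubility.
Ksp = [Pb²⁺][SO₄²⁻] = s · s = s^2
s^2 = 1.03×10⁻⁸
Taking the 2nd root, s = 1.01×10⁻⁴ mol L⁻¹.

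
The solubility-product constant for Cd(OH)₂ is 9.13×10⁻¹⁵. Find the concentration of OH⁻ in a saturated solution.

Cd(OH)₂(s) ⇌ Cd²⁺(aq) + 2 OH⁻(aq)
Call the molar solubility s, so that [Cd²⁺] = s and [OH⁻] = 2s.
Ksp = [Cd²⁺][OH⁻]^2 = s · (2s)^2 = 4s^3 = 9.13×10⁻¹⁵
s = 1.32×10⁻⁵ M
[OH⁻] = 2s = 2.63×10⁻⁵ M

2.63×10⁻⁵ M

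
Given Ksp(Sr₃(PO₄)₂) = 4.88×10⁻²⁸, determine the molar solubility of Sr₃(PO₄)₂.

1.35×10⁻⁶ M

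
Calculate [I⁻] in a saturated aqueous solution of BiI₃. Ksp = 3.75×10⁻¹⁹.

3.26×10⁻⁵ M

BiI₃(s) ⇌ Bi³⁺(aq) + 3 I⁻(aq)
For each mole of BiI₃ that dissolves per liter, [Bi³⁺] = s and [I⁻] = 3s; let s denote this solubility.
Ksp = [Bi³⁺][I⁻]^3 = s · (3s)^3 = 27s^4 = 3.75×10⁻¹⁹
s = 1.09×10⁻⁵ M
[I⁻] = 3s = 3.26×10⁻⁵ M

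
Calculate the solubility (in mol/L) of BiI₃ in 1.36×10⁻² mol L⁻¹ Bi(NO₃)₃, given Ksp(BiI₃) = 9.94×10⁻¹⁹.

BiI₃(s) ⇌ Bi³⁺(aq) + 3 I⁻(aq)
With Bi³⁺ already at 1.36×10⁻² mol L⁻¹ and s small, take [Bi³⁺] ≈ 1.36×10⁻² mol L⁻¹ and [I⁻] = 3s.
Ksp = [Bi³⁺][I⁻]^3 = (1.36×10⁻²)(3s)^3
(3s)^3 = 9.94×10⁻¹⁹ / (1.36×10⁻²) = 7.31×10⁻¹⁷
s = 1.39×10⁻⁶ mol L⁻¹

1.39×10⁻⁶ M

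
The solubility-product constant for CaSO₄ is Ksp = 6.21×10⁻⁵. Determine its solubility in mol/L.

7.88×10⁻³ M

CaSO₄(s) ⇌ Ca²⁺(aq) + SO₄²⁻(aq)
With molar solubility s: [Ca²⁺] = s, [SO₄²⁻] = s.
Ksp = [Ca²⁺][SO₄²⁻] = s · s = s^2
s^2 = 6.21×10⁻⁵
Taking the 2nd root, s = 7.88×10⁻³ M.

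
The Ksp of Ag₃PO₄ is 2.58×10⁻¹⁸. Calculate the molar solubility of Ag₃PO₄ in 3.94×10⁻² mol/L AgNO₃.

4.22×10⁻¹⁴ M

Ag₃PO₄(s) ⇌ 3 Ag⁺(aq) + PO₄³⁻(aq)
With Ag⁺ already at 3.94×10⁻² mol/L and s small, take [Ag⁺] ≈ 3.94×10⁻² mol/L and [PO₄³⁻] = s.
Ksp = [Ag⁺]^3[PO₄³⁻] = (3.94×10⁻²)^3s
s = 2.58×10⁻¹⁸ / (3.94×10⁻²)^3 = 4.22×10⁻¹⁴
s = 4.22×10⁻¹⁴ mol/L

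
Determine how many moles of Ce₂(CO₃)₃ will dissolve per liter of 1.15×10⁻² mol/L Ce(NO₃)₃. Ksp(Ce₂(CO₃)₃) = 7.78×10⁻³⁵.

Ce₂(CO₃)₃(s) ⇌ 2 Ce³⁺(aq) + 3 CO₃²⁻(aq)
With Ce³⁺ already at 1.15×10⁻² mol/L and s small, take [Ce³⁺] ≈ 1.15×10⁻² mol/L and [CO₃²⁻] = 3s.
Ksp = [Ce³⁺]^2[CO₃²⁻]^3 = (1.15×10⁻²)^2(3s)^3
(3s)^3 = 7.78×10⁻³⁵ / (1.15×10⁻²)^2 = 5.88×10⁻³¹
s = 2.79×10⁻¹¹ mol/L

2.79×10⁻¹¹ M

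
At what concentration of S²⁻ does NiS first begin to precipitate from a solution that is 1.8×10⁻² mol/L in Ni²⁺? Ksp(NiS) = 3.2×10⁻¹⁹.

1.8×10⁻¹⁷ M

A salt starts to precipitate once the ion product Q reaches its Ksp.
NiS(s) ⇌ Ni²⁺(aq) + S²⁻(aq)
Ksp = [Ni²⁺][S²⁻] = [S²⁻](1.8×10⁻²)
[S²⁻] = 3.2×10⁻¹⁹ / (1.8×10⁻²) = 1.8×10⁻¹⁷
[S²⁻] = 1.8×10⁻¹⁷ mol/L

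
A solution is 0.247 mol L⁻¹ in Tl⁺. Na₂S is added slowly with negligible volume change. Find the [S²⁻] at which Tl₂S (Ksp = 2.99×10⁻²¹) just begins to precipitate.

4.90×10⁻²⁰ M

Precipitation of each salt begins when its ion product equals Ksp.
Tl₂S(s) ⇌ 2 Tl⁺(aq) + S²⁻(aq)
Ksp = [Tl⁺]^2[S²⁻] = [S²⁻](0.247)^2
[S²⁻] = 2.99×10⁻²¹ / (0.247)^2 = 4.90×10⁻²⁰
[S²⁻] = 4.90×10⁻²⁰ mol L⁻¹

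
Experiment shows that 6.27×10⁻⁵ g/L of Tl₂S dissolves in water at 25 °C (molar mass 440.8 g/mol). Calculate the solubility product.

Molar solubility s = (6.27×10⁻⁵ g/L) / (440.8 g/mol) = 1.4224×10⁻⁷ mol/L
Tl₂S(s) ⇌ 2 Tl⁺(aq) + S²⁻(aq)
Call the molar solubility s, so that [Tl⁺] = 2s and [S²⁻] = s.
Ksp = [Tl⁺]^2[S²⁻] = (2s)^2 · s = 4s^3
Ksp = 4 × (1.4224×10⁻⁷)^3 = 1.15×10⁻²⁰

Ksp = 1.15×10⁻²⁰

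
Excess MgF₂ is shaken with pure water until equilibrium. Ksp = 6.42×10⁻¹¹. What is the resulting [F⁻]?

5.04×10⁻⁴ M

MgF₂(s) ⇌ Mg²⁺(aq) + 2 F⁻(aq)
For each mole of MgF₂ that dissolves per liter, [Mg²⁺] = s and [F⁻] = 2s; let s denote this solubility.
Ksp = [Mg²⁺][F⁻]^2 = s · (2s)^2 = 4s^3 = 6.42×10⁻¹¹
s = 2.52×10⁻⁴ M
[F⁻] = 2s = 5.04×10⁻⁴ M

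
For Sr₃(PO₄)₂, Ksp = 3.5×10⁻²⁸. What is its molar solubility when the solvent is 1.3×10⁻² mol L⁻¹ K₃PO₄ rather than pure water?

4.2×10⁻⁹ M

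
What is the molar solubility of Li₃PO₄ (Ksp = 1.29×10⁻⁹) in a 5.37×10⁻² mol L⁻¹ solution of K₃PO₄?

Li₃PO₄(s) ⇌ 3 Li⁺(aq) + PO₄³⁻(aq)
Let s be the solubility of Li₃PO₄ here. The common ion gives [PO₄³⁻] ≈ 5.37×10⁻² mol L⁻¹, and [Li⁺] = 3s.
Ksp = [Li⁺]^3[PO₄³⁻] = (3s)^3(5.37×10⁻²)
(3s)^3 = 1.29×10⁻⁹ / (5.37×10⁻²) = 2.40×10⁻⁸
s = 9.62×10⁻⁴ mol L⁻¹

9.62×10⁻⁴ M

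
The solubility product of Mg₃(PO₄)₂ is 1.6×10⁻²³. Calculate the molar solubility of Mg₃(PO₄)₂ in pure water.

Mg₃(PO₄)₂(s) ⇌ 3 Mg²⁺(aq) + 2 PO₄³⁻(aq)
Call the molar solubility s, so that [Mg²⁺] = 3s and [PO₄³⁻] = 2s.
Ksp = [Mg²⁺]^3[PO₄³⁻]^2 = (3s)^3 · (2s)^2 = 108s^5
108s^5 = 1.6×10⁻²³  ⇒  s^5 = 1.5×10⁻²⁵
s = 1.1×10⁻⁵ mol/L

1.1×10⁻⁵ M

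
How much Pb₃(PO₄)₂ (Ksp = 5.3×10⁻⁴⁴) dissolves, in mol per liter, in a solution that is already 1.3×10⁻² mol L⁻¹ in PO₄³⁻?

2.3×10⁻¹⁴ M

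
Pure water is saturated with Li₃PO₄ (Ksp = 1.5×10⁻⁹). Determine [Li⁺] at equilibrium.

8.2×10⁻³ M

Li₃PO₄(s) ⇌ 3 Li⁺(aq) + PO₄³⁻(aq)
Let s be the molar solubility. Then [Li⁺] = 3s and [PO₄³⁻] = s.
Ksp = [Li⁺]^3[PO₄³⁻] = (3s)^3 · s = 27s^4 = 1.5×10⁻⁹
s = 2.7×10⁻³ mol/L
[Li⁺] = 3s = 8.2×10⁻³ mol/L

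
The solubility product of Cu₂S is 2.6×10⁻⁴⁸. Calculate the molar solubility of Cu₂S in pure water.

8.7×10⁻¹⁷ M

Cu₂S(s) ⇌ 2 Cu⁺(aq) + S²⁻(aq)
For each mole of Cu₂S that dissolves per liter, [Cu⁺] = 2s and [S²⁻] = s; let s denote this solubility.
Ksp = [Cu⁺]^2[S²⁻] = (2s)^2 · s = 4s^3
4s^3 = 2.6×10⁻⁴⁸  ⇒  s^3 = 6.5×10⁻⁴⁹
s = (6.5×10⁻⁴⁹)^(1/3) = 8.7×10⁻¹⁷ mol/L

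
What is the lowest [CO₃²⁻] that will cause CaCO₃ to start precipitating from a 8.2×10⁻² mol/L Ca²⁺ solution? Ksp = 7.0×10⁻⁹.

8.5×10⁻⁸ M

A salt starts to precipitate once the ion product Q reaches its Ksp.
CaCO₃(s) ⇌ Ca²⁺(aq) + CO₃²⁻(aq)
Ksp = [Ca²⁺][CO₃²⁻] = [CO₃²⁻](8.2×10⁻²)
[CO₃²⁻] = 7.0×10⁻⁹ / (8.2×10⁻²) = 8.5×10⁻⁸
[CO₃²⁻] = 8.5×10⁻⁸ mol/L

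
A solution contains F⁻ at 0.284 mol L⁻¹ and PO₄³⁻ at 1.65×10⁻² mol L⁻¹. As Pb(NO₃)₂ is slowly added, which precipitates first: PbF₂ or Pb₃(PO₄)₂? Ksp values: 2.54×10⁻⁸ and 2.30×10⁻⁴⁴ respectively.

Pb₃(PO₄)₂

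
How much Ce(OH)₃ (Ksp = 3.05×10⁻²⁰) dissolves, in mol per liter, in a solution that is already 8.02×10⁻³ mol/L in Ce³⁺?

Ce(OH)₃(s) ⇌ Ce³⁺(aq) + 3 OH⁻(aq)
The solution already contains Ce³⁺ at 8.02×10⁻³ mol/L. Let s be the molar solubility of Ce(OH)₃.
[Ce³⁺] ≈ 8.02×10⁻³ mol/L (common ion dominates); [OH⁻] = 3s.
Ksp = [Ce³⁺][OH⁻]^3 = (8.02×10⁻³)(3s)^3
(3s)^3 = 3.05×10⁻²⁰ / (8.02×10⁻³) = 3.80×10⁻¹⁸
s = 5.20×10⁻⁷ mol/L

5.20×10⁻⁷ M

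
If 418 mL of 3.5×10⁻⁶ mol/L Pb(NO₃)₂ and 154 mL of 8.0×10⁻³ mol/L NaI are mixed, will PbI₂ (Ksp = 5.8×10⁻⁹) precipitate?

No

Total volume after mixing = 418 + 154 = 572 mL.
[Pb²⁺] = (3.5×10⁻⁶)(418)/572 = 2.6×10⁻⁶ mol/L
[I⁻] = (8.0×10⁻³)(154)/572 = 2.2×10⁻³ mol/L
Q = [Pb²⁺][I⁻]^2 = 1.2×10⁻¹¹
Q = 1.2×10⁻¹¹ < Ksp = 5.8×10⁻⁹, so the solution is unsaturated and no precipitate forms.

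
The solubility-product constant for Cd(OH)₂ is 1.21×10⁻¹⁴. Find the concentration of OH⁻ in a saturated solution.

2.89×10⁻⁵ M

Cd(OH)₂(s) ⇌ Cd²⁺(aq) + 2 OH⁻(aq)
Call the molar solubility s, so that [Cd²⁺] = s and [OH⁻] = 2s.
Ksp = [Cd²⁺][OH⁻]^2 = s · (2s)^2 = 4s^3 = 1.21×10⁻¹⁴
s = 1.45×10⁻⁵ mol L⁻¹
[OH⁻] = 2s = 2.89×10⁻⁵ mol L⁻¹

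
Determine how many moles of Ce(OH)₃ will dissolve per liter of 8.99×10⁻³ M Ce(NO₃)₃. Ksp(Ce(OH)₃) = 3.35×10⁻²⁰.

Ce(OH)₃(s) ⇌ Ce³⁺(aq) + 3 OH⁻(aq)
Ce³⁺ is already present at 8.99×10⁻³ M. If s mol/L of Ce(OH)₃ dissolves, [OH⁻] = 3s while [Ce³⁺] ≈ 8.99×10⁻³ M.
Ksp = [Ce³⁺][OH⁻]^3 = (8.99×10⁻³)(3s)^3
(3s)^3 = 3.35×10⁻²⁰ / (8.99×10⁻³) = 3.73×10⁻¹⁸
s = 5.17×10⁻⁷ M

5.17×10⁻⁷ M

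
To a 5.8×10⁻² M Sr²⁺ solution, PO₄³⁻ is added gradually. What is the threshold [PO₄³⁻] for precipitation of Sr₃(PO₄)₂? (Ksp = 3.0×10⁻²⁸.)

1.2×10⁻¹² M

Precipitation of each salt begins when its ion product equals Ksp.
Sr₃(PO₄)₂(s) ⇌ 3 Sr²⁺(aq) + 2 PO₄³⁻(aq)
Ksp = [Sr²⁺]^3[PO₄³⁻]^2 = [PO₄³⁻]^2(5.8×10⁻²)^3
[PO₄³⁻]^2 = 3.0×10⁻²⁸ / (5.8×10⁻²)^3 = 1.5×10⁻²⁴
[PO₄³⁻] = 1.2×10⁻¹² M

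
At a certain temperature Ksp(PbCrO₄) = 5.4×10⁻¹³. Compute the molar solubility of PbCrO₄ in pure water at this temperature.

7.3×10⁻⁷ M

PbCrO₄(s) ⇌ Pb²⁺(aq) + CrO₄²⁻(aq)
Call the molar solubility s, so that [Pb²⁺] = s and [CrO₄²⁻] = s.
Ksp = [Pb²⁺][CrO₄²⁻] = s · s = s^2
s^2 = 5.4×10⁻¹³
Taking the 2nd root, s = 7.3×10⁻⁷ mol L⁻¹.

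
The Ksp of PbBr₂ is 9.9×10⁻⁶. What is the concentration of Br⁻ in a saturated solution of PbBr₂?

2.7×10⁻² M

PbBr₂(s) ⇌ Pb²⁺(aq) + 2 Br⁻(aq)
For each mole of PbBr₂ that dissolves per liter, [Pb²⁺] = s and [Br⁻] = 2s; let s denote this solubility.
Ksp = [Pb²⁺][Br⁻]^2 = s · (2s)^2 = 4s^3 = 9.9×10⁻⁶
s = 1.4×10⁻² M
[Br⁻] = 2s = 2.7×10⁻² M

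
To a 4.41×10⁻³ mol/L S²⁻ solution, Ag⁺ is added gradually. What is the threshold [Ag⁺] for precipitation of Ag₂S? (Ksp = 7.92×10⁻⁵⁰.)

4.24×10⁻²⁴ M

Precipitation begins when Q = Ksp.
Ag₂S(s) ⇌ 2 Ag⁺(aq) + S²⁻(aq)
Ksp = [Ag⁺]^2[S²⁻] = [Ag⁺]^2(4.41×10⁻³)
[Ag⁺]^2 = 7.92×10⁻⁵⁰ / (4.41×10⁻³) = 1.80×10⁻⁴⁷
[Ag⁺] = 4.24×10⁻²⁴ mol/L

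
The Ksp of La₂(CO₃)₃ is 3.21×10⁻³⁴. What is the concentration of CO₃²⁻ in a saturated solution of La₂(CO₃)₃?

La₂(CO₃)₃(s) ⇌ 2 La³⁺(aq) + 3 CO₃²⁻(aq)
Let s be the molar solubility. Then [La³⁺] = 2s and [CO₃²⁻] = 3s.
Ksp = [La³⁺]^2[CO₃²⁻]^3 = (2s)^2 · (3s)^3 = 108s^5 = 3.21×10⁻³⁴
s = 7.85×10⁻⁸ M
[CO₃²⁻] = 3s = 2.35×10⁻⁷ M

2.35×10⁻⁷ M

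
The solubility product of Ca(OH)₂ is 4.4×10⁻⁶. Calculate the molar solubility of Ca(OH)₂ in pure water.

Ca(OH)₂(s) ⇌ Ca²⁺(aq) + 2 OH⁻(aq)
Call the molar solubility s, so that [Ca²⁺] = s and [OH⁻] = 2s.
Ksp = [Ca²⁺][OH⁻]^2 = s · (2s)^2 = 4s^3
4s^3 = 4.4×10⁻⁶  ⇒  s^3 = 1.1×10⁻⁶
s = 1.0×10⁻² mol L⁻¹

1.0×10⁻² M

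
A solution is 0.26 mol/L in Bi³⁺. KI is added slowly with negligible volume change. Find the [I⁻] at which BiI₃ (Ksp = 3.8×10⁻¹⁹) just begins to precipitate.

1.1×10⁻⁶ M

Precipitation of each salt begins when its ion product equals Ksp.
BiI₃(s) ⇌ Bi³⁺(aq) + 3 I⁻(aq)
Ksp = [Bi³⁺][I⁻]^3 = [I⁻]^3(0.26)
[I⁻]^3 = 3.8×10⁻¹⁹ / (0.26) = 1.5×10⁻¹⁸
[I⁻] = 1.1×10⁻⁶ mol/L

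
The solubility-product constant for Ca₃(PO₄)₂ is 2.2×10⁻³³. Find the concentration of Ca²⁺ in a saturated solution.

3.5×10⁻⁷ M

Ca₃(PO₄)₂(s) ⇌ 3 Ca²⁺(aq) + 2 PO₄³⁻(aq)
For each mole of Ca₃(PO₄)₂ that dissolves per liter, [Ca²⁺] = 3s and [PO₄³⁻] = 2s; let s denote this solubility.
Ksp = [Ca²⁺]^3[PO₄³⁻]^2 = (3s)^3 · (2s)^2 = 108s^5 = 2.2×10⁻³³
s = 1.2×10⁻⁷ mol L⁻¹
[Ca²⁺] = 3s = 3.5×10⁻⁷ mol L⁻¹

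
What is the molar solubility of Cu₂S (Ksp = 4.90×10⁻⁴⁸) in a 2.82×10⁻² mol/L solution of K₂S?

6.59×10⁻²⁴ M

Cu₂S(s) ⇌ 2 Cu⁺(aq) + S²⁻(aq)
The solution already contains S²⁻ at 2.82×10⁻² mol/L. Let s be the molar solubility of Cu₂S.
[S²⁻] ≈ 2.82×10⁻² mol/L (common ion dominates); [Cu⁺] = 2s.
Ksp = [Cu⁺]^2[S²⁻] = (2s)^2(2.82×10⁻²)
(2s)^2 = 4.90×10⁻⁴⁸ / (2.82×10⁻²) = 1.74×10⁻⁴⁶
s = 6.59×10⁻²⁴ mol/L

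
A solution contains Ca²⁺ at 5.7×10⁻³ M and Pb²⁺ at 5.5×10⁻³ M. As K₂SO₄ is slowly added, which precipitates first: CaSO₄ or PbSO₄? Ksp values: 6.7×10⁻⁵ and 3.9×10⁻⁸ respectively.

PbSO₄

Precipitation of each salt begins when its ion product equals Ksp.
For CaSO₄: [SO₄²⁻] = (Ksp/[Ca²⁺]) = 1.2×10⁻² M
For PbSO₄: [SO₄²⁻] = (Ksp/[Pb²⁺]) = 7.1×10⁻⁶ M
The smaller threshold [SO₄²⁻] is reached first, so PbSO₄ precipitates first.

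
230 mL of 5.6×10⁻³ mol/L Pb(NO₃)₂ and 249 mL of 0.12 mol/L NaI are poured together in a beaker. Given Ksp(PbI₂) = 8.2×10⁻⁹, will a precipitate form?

After mixing, V = 230 mL + 249 mL = 479 mL.
[Pb²⁺] = (5.6×10⁻³)(230)/479 = 2.7×10⁻³ mol/L
[I⁻] = (0.12)(249)/479 = 6.2×10⁻² mol/L
Q = [Pb²⁺][I⁻]^2 = 1.0×10⁻⁵
Since Q (1.0×10⁻⁵) exceeds Ksp (8.2×10⁻⁹), PbI₂ will precipitate.

Yes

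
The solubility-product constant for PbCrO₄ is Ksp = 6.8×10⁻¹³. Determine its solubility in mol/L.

PbCrO₄(s) ⇌ Pb²⁺(aq) + CrO₄²⁻(aq)
With molar solubility s: [Pb²⁺] = s, [CrO₄²⁻] = s.
Ksp = [Pb²⁺][CrO₄²⁻] = s · s = s^2
s^2 = 6.8×10⁻¹³
s = 8.2×10⁻⁷ mol L⁻¹

8.2×10⁻⁷ M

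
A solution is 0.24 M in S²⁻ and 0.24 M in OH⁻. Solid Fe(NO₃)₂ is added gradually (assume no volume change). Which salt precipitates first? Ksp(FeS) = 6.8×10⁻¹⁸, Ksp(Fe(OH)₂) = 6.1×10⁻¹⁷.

The threshold for precipitation is Q = Ksp.
For FeS: [Fe²⁺] = (Ksp/[S²⁻]) = 2.8×10⁻¹⁷ M
For Fe(OH)₂: [Fe²⁺] = (Ksp/[OH⁻]^2) = 1.1×10⁻¹⁵ M
FeS requires the lower [Fe²⁺], so it precipitates first.

FeS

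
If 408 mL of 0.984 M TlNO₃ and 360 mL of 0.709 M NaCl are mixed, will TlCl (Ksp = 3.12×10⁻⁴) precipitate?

Yes

The combined volume is 768 mL.
[Tl⁺] = (0.984)(408)/768 = 0.523 M
[Cl⁻] = (0.709)(360)/768 = 0.332 M
Q = [Tl⁺][Cl⁻] = 0.174
Because Q > Ksp (0.174 vs 3.12×10⁻⁴), a precipitate of TlCl forms.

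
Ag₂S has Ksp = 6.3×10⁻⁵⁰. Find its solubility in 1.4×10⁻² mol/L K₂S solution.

1.1×10⁻²⁴ M

Ag₂S(s) ⇌ 2 Ag⁺(aq) + S²⁻(aq)
With S²⁻ already at 1.4×10⁻² mol/L and s small, take [S²⁻] ≈ 1.4×10⁻² mol/L and [Ag⁺] = 2s.
Ksp = [Ag⁺]^2[S²⁻] = (2s)^2(1.4×10⁻²)
(2s)^2 = 6.3×10⁻⁵⁰ / (1.4×10⁻²) = 4.5×10⁻⁴⁸
s = 1.1×10⁻²⁴ mol/L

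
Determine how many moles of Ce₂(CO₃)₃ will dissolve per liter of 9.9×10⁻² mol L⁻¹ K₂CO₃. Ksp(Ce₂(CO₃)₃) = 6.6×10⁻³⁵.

Ce₂(CO₃)₃(s) ⇌ 2 Ce³⁺(aq) + 3 CO₃²⁻(aq)
With CO₃²⁻ already at 9.9×10⁻² mol L⁻¹ and s small, take [CO₃²⁻] ≈ 9.9×10⁻² mol L⁻¹ and [Ce³⁺] = 2s.
Ksp = [Ce³⁺]^2[CO₃²⁻]^3 = (2s)^2(9.9×10⁻²)^3
(2s)^2 = 6.6×10⁻³⁵ / (9.9×10⁻²)^3 = 6.8×10⁻³²
s = 1.3×10⁻¹⁶ mol L⁻¹

1.3×10⁻¹⁶ M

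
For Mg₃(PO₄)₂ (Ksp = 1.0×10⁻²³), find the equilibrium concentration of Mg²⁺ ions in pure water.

3.0×10⁻⁵ M

Mg₃(PO₄)₂(s) ⇌ 3 Mg²⁺(aq) + 2 PO₄³⁻(aq)
If s mol/L of Mg₃(PO₄)₂ dissolves, [Mg²⁺] = 3s and [PO₄³⁻] = 2s.
Ksp = [Mg²⁺]^3[PO₄³⁻]^2 = (3s)^3 · (2s)^2 = 108s^5 = 1.0×10⁻²³
s = 9.8×10⁻⁶ mol L⁻¹
[Mg²⁺] = 3s = 3.0×10⁻⁵ mol L⁻¹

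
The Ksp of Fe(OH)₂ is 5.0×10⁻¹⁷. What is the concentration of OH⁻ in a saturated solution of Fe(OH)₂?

Fe(OH)₂(s) ⇌ Fe²⁺(aq) + 2 OH⁻(aq)
Let s be the molar solubility. Then [Fe²⁺] = s and [OH⁻] = 2s.
Ksp = [Fe²⁺][OH⁻]^2 = s · (2s)^2 = 4s^3 = 5.0×10⁻¹⁷
s = 2.3×10⁻⁶ M
[OH⁻] = 2s = 4.6×10⁻⁶ M

4.6×10⁻⁶ M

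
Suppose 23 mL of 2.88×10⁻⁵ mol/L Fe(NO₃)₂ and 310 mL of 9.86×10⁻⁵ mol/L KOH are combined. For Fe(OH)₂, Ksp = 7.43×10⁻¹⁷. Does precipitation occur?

Yes

Total volume after mixing = 23 + 310 = 333 mL.
[Fe²⁺] = (2.88×10⁻⁵)(23)/333 = 1.99×10⁻⁶ mol/L
[OH⁻] = (9.86×10⁻⁵)(310)/333 = 9.18×10⁻⁵ mol/L
Q = [Fe²⁺][OH⁻]^2 = 1.68×10⁻¹⁴
Q = 1.68×10⁻¹⁴ > Ksp = 7.43×10⁻¹⁷, so the solution is supersaturated and Fe(OH)₂ precipitates.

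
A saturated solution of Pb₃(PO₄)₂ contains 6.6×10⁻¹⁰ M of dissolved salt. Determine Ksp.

Ksp = 1.4×10⁻⁴⁴

Pb₃(PO₄)₂(s) ⇌ 3 Pb²⁺(aq) + 2 PO₄³⁻(aq)
For each mole of Pb₃(PO₄)₂ that dissolves per liter, [Pb²⁺] = 3s and [PO₄³⁻] = 2s; let s denote this solubility.
Ksp = [Pb²⁺]^3[PO₄³⁻]^2 = (3s)^3 · (2s)^2 = 108s^5
Ksp = 108 × (6.6×10⁻¹⁰)^5 = 1.4×10⁻⁴⁴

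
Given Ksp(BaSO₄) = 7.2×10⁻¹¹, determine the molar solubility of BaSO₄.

BaSO₄(s) ⇌ Ba²⁺(aq) + SO₄²⁻(aq)
With molar solubility s: [Ba²⁺] = s, [SO₄²⁻] = s.
Ksp = [Ba²⁺][SO₄²⁻] = s · s = s^2
s^2 = 7.2×10⁻¹¹
Taking the 2nd root, s = 8.5×10⁻⁶ mol L⁻¹.

8.5×10⁻⁶ M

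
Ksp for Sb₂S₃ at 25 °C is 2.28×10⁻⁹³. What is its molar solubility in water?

Sb₂S₃(s) ⇌ 2 Sb³⁺(aq) + 3 S²⁻(aq)
If s mol/L of Sb₂S₃ dissolves, [Sb³⁺] = 2s and [S²⁻] = 3s.
Ksp = [Sb³⁺]^2[S²⁻]^3 = (2s)^2 · (3s)^3 = 108s^5
108s^5 = 2.28×10⁻⁹³  ⇒  s^5 = 2.11×10⁻⁹⁵
s = 1.16×10⁻¹⁹ mol/L

1.16×10⁻¹⁹ M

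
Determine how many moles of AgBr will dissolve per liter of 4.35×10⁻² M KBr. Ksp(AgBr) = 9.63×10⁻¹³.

2.21×10⁻¹¹ M

AgBr(s) ⇌ Ag⁺(aq) + Br⁻(aq)
Let s be the solubility of AgBr here. The common ion gives [Br⁻] ≈ 4.35×10⁻² M, and [Ag⁺] = s.
Ksp = [Ag⁺][Br⁻] = s(4.35×10⁻²)
s = 9.63×10⁻¹³ / (4.35×10⁻²) = 2.21×10⁻¹¹
s = 2.21×10⁻¹¹ M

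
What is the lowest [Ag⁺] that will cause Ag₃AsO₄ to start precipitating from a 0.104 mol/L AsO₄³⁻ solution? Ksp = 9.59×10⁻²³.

The threshold for precipitation is Q = Ksp.
Ag₃AsO₄(s) ⇌ 3 Ag⁺(aq) + AsO₄³⁻(aq)
Ksp = [Ag⁺]^3[AsO₄³⁻] = [Ag⁺]^3(0.104)
[Ag⁺]^3 = 9.59×10⁻²³ / (0.104) = 9.22×10⁻²²
[Ag⁺] = 9.73×10⁻⁸ mol/L

9.73×10⁻⁸ M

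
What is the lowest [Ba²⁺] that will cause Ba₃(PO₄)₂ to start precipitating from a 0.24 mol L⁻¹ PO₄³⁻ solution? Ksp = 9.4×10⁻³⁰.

5.5×10⁻¹⁰ M

A salt starts to precipitate once the ion product Q reaches its Ksp.
Ba₃(PO₄)₂(s) ⇌ 3 Ba²⁺(aq) + 2 PO₄³⁻(aq)
Ksp = [Ba²⁺]^3[PO₄³⁻]^2 = [Ba²⁺]^3(0.24)^2
[Ba²⁺]^3 = 9.4×10⁻³⁰ / (0.24)^2 = 1.6×10⁻²⁸
[Ba²⁺] = 5.5×10⁻¹⁰ mol L⁻¹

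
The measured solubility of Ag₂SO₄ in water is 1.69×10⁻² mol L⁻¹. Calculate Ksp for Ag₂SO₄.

Ksp = 1.93×10⁻⁵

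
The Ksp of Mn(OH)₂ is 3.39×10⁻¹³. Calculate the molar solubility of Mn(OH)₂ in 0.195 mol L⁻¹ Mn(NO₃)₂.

6.59×10⁻⁷ M

Mn(OH)₂(s) ⇌ Mn²⁺(aq) + 2 OH⁻(aq)
Let s be the solubility of Mn(OH)₂ here. The common ion gives [Mn²⁺] ≈ 0.195 mol L⁻¹, and [OH⁻] = 2s.
Ksp = [Mn²⁺][OH⁻]^2 = (0.195)(2s)^2
(2s)^2 = 3.39×10⁻¹³ / (0.195) = 1.74×10⁻¹²
s = 6.59×10⁻⁷ mol L⁻¹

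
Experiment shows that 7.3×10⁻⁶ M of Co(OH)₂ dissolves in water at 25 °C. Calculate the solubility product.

Co(OH)₂(s) ⇌ Co²⁺(aq) + 2 OH⁻(aq)
If s mol/L of Co(OH)₂ dissolves, [Co²⁺] = s and [OH⁻] = 2s.
Ksp = [Co²⁺][OH⁻]^2 = s · (2s)^2 = 4s^3
Ksp = 4 × (7.3×10⁻⁶)^3 = 1.6×10⁻¹⁵

Ksp = 1.6×10⁻¹⁵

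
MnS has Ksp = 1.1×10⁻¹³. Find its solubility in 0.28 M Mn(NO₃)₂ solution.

MnS(s) ⇌ Mn²⁺(aq) + S²⁻(aq)
The solution already contains Mn²⁺ at 0.28 M. Let s be the molar solubility of MnS.
[Mn²⁺] ≈ 0.28 M (common ion dominates); [S²⁻] = s.
Ksp = [Mn²⁺][S²⁻] = (0.28)s
s = 1.1×10⁻¹³ / (0.28) = 3.9×10⁻¹³
s = 3.9×10⁻¹³ M

3.9×10⁻¹³ M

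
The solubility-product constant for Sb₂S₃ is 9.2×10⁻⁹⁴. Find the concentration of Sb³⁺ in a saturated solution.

1.9×10⁻¹⁹ M

Sb₂S₃(s) ⇌ 2 Sb³⁺(aq) + 3 S²⁻(aq)
Let s be the molar solubility. Then [Sb³⁺] = 2s and [S²⁻] = 3s.
Ksp = [Sb³⁺]^2[S²⁻]^3 = (2s)^2 · (3s)^3 = 108s^5 = 9.2×10⁻⁹⁴
s = 9.7×10⁻²⁰ mol L⁻¹
[Sb³⁺] = 2s = 1.9×10⁻¹⁹ mol L⁻¹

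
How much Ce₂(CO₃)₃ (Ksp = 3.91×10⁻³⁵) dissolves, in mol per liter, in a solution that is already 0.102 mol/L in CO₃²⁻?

Ce₂(CO₃)₃(s) ⇌ 2 Ce³⁺(aq) + 3 CO₃²⁻(aq)
CO₃²⁻ is already present at 0.102 mol/L. If s mol/L of Ce₂(CO₃)₃ dissolves, [Ce³⁺] = 2s while [CO₃²⁻] ≈ 0.102 mol/L.
Ksp = [Ce³⁺]^2[CO₃²⁻]^3 = (2s)^2(0.102)^3
(2s)^2 = 3.91×10⁻³⁵ / (0.102)^3 = 3.68×10⁻³²
s = 9.60×10⁻¹⁷ mol/L

9.60×10⁻¹⁷ M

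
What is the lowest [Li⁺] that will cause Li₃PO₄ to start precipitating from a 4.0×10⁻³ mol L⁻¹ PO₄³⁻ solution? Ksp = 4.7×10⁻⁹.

1.1×10⁻² M

Precipitation begins when Q = Ksp.
Li₃PO₄(s) ⇌ 3 Li⁺(aq) + PO₄³⁻(aq)
Ksp = [Li⁺]^3[PO₄³⁻] = [Li⁺]^3(4.0×10⁻³)
[Li⁺]^3 = 4.7×10⁻⁹ / (4.0×10⁻³) = 1.2×10⁻⁶
[Li⁺] = 1.1×10⁻² mol L⁻¹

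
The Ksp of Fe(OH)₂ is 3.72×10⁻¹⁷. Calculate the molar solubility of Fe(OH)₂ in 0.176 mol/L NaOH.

1.20×10⁻¹⁵ M

Fe(OH)₂(s) ⇌ Fe²⁺(aq) + 2 OH⁻(aq)
The solution already contains OH⁻ at 0.176 mol/L. Let s be the molar solubility of Fe(OH)₂.
[OH⁻] ≈ 0.176 mol/L (common ion dominates); [Fe²⁺] = s.
Ksp = [Fe²⁺][OH⁻]^2 = s(0.176)^2
s = 3.72×10⁻¹⁷ / (0.176)^2 = 1.20×10⁻¹⁵
s = 1.20×10⁻¹⁵ mol/L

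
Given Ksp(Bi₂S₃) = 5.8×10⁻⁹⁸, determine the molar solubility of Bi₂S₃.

Bi₂S₃(s) ⇌ 2 Bi³⁺(aq) + 3 S²⁻(aq)
For each mole of Bi₂S₃ that dissolves per liter, [Bi³⁺] = 2s and [S²⁻] = 3s; let s denote this solubility.
Ksp = [Bi³⁺]^2[S²⁻]^3 = (2s)^2 · (3s)^3 = 108s^5
108s^5 = 5.8×10⁻⁹⁸  ⇒  s^5 = 5.4×10⁻¹⁰⁰
s = (5.4×10⁻¹⁰⁰)^(1/5) = 1.4×10⁻²⁰ mol L⁻¹

1.4×10⁻²⁰ M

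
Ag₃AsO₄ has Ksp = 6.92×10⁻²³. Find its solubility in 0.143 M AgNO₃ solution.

2.37×10⁻²⁰ M

Ag₃AsO₄(s) ⇌ 3 Ag⁺(aq) + AsO₄³⁻(aq)
The solution already contains Ag⁺ at 0.143 M. Let s be the molar solubility of Ag₃AsO₄.
[Ag⁺] ≈ 0.143 M (common ion dominates); [AsO₄³⁻] = s.
Ksp = [Ag⁺]^3[AsO₄³⁻] = (0.143)^3s
s = 6.92×10⁻²³ / (0.143)^3 = 2.37×10⁻²⁰
s = 2.37×10⁻²⁰ M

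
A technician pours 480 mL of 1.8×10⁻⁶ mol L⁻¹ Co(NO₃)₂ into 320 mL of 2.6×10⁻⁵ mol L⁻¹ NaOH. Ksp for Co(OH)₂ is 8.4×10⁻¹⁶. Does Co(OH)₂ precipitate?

After mixing, V = 480 mL + 320 mL = 800 mL.
[Co²⁺] = (1.8×10⁻⁶)(480)/800 = 1.1×10⁻⁶ mol L⁻¹
[OH⁻] = (2.6×10⁻⁵)(320)/800 = 1.0×10⁻⁵ mol L⁻¹
Q = [Co²⁺][OH⁻]^2 = 1.2×10⁻¹⁶
Since Q (1.2×10⁻¹⁶) is less than Ksp (8.4×10⁻¹⁶), no Co(OH)₂ precipitates.

No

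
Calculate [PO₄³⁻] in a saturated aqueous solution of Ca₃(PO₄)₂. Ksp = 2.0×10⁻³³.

2.3×10⁻⁷ M

Ca₃(PO₄)₂(s) ⇌ 3 Ca²⁺(aq) + 2 PO₄³⁻(aq)
Call the molar solubility s, so that [Ca²⁺] = 3s and [PO₄³⁻] = 2s.
Ksp = [Ca²⁺]^3[PO₄³⁻]^2 = (3s)^3 · (2s)^2 = 108s^5 = 2.0×10⁻³³
s = 1.1×10⁻⁷ mol/L
[PO₄³⁻] = 2s = 2.3×10⁻⁷ mol/L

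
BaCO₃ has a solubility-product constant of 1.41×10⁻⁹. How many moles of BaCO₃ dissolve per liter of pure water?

BaCO₃(s) ⇌ Ba²⁺(aq) + CO₃²⁻(aq)
For each mole of BaCO₃ that dissolves per liter, [Ba²⁺] = s and [CO₃²⁻] = s; let s denote this solubility.
Ksp = [Ba²⁺][CO₃²⁻] = s · s = s^2
s^2 = 1.41×10⁻⁹
Taking the 2nd root, s = 3.75×10⁻⁵ mol/L.

3.75×10⁻⁵ M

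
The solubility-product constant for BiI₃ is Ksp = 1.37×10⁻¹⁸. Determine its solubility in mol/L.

BiI₃(s) ⇌ Bi³⁺(aq) + 3 I⁻(aq)
Call the molar solubility s, so that [Bi³⁺] = s and [I⁻] = 3s.
Ksp = [Bi³⁺][I⁻]^3 = s · (3s)^3 = 27s^4
27s^4 = 1.37×10⁻¹⁸  ⇒  s^4 = 5.07×10⁻²⁰
s = (5.07×10⁻²⁰)^(1/4) = 1.50×10⁻⁵ mol/L

1.50×10⁻⁵ M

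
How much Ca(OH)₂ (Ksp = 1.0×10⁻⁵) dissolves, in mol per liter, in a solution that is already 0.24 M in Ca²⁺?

Ca(OH)₂(s) ⇌ Ca²⁺(aq) + 2 OH⁻(aq)
The solution already contains Ca²⁺ at 0.24 M. Let s be the molar solubility of Ca(OH)₂.
[Ca²⁺] ≈ 0.24 M (common ion dominates); [OH⁻] = 2s.
Ksp = [Ca²⁺][OH⁻]^2 = (0.24)(2s)^2
(2s)^2 = 1.0×10⁻⁵ / (0.24) = 4.2×10⁻⁵
s = 3.2×10⁻³ M

3.2×10⁻³ M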